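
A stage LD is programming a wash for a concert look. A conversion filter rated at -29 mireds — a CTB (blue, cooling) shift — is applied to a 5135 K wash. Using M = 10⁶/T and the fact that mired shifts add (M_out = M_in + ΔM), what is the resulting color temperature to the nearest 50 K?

6050 K

M_in = 10⁶/5135 = 194.74 mireds.
M_out = 194.74 + (-29) = 165.74 mireds.
T_out = 10⁶/165.74 = 6033.5 K → 6050 K.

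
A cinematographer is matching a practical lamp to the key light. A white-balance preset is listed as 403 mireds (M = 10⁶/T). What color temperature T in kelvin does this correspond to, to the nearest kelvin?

T = 10⁶ / 403 = 2481.39 K → 2481 K.

2481 K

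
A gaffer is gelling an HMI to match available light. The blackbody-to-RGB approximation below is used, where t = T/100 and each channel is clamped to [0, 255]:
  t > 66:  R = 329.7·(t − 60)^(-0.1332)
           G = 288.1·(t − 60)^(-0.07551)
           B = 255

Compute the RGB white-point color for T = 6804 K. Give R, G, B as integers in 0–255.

t = 6804/100 = 68.04; the t > 66 branch applies.
R = 329.7·(68.04 − 60)^(-0.1332) = 329.7·8.04^(-0.1332) = 329.7·0.75756 = 249.769.
G = 288.1·(68.04 − 60)^(-0.07551) = 288.1·8.04^(-0.07551) = 288.1·0.85437 = 246.143.
B = 255 by definition for t > 66.
Rounded: (250, 246, 255).

R=250, G=246, B=255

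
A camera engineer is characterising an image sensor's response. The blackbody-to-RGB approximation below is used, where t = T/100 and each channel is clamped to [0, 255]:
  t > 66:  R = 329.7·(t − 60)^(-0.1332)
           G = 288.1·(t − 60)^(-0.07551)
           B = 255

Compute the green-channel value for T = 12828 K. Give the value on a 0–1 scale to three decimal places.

0.821

t = 12828/100 = 128.28; the t > 66 branch applies.
G = 288.1·(128.28 − 60)^(-0.07551) = 288.1·68.28^(-0.07551) = 288.1·0.72693 = 209.428.
On a 0–1 scale: 209.428/255 = 0.8213 → 0.821.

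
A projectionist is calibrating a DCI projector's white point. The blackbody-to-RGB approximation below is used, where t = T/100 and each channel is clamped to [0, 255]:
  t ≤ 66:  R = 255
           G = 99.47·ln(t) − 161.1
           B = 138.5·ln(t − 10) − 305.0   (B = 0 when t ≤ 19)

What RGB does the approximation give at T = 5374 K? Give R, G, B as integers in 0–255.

R=255, G=235, B=218

t = 5374/100 = 53.74; the t ≤ 66 branch applies.
R = 255 by definition for t ≤ 66.
G = 99.47·ln 53.74 − 161.1 = 99.47·3.9842 − 161.1 = 235.204.
B = 138.5·ln(53.74 − 10) − 305.0 = 138.5·ln 43.74 − 305.0 = 138.5·3.7783 − 305.0 = 218.289.
Rounded: (255, 235, 218).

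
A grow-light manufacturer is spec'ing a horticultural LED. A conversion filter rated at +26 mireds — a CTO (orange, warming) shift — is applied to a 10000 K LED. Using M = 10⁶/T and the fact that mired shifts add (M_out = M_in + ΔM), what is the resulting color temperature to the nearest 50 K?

7950 K

M_in = 10⁶/10000 = 100.00 mireds.
M_out = 100.00 + (+26) = 126.00 mireds.
T_out = 10⁶/126.00 = 7936.5 K → 7950 K.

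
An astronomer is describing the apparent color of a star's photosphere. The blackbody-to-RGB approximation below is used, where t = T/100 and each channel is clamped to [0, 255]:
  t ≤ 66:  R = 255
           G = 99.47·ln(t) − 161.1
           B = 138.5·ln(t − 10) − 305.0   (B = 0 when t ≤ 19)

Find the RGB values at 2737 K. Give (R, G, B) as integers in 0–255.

(255, 168, 90)

t = 2737/100 = 27.37; the t ≤ 66 branch applies.
R = 255 by definition for t ≤ 66.
G = 99.47·ln 27.37 − 161.1 = 99.47·3.3094 − 161.1 = 168.091.
B = 138.5·ln(27.37 − 10) − 305.0 = 138.5·ln 17.37 − 305.0 = 138.5·2.8547 − 305.0 = 90.382.
Rounded: (255, 168, 90).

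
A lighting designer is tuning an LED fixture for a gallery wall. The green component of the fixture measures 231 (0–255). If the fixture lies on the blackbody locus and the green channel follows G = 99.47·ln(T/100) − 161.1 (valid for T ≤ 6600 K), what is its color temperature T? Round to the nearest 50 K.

5150 K

ln t = (231 + 161.1) / 99.47 = 3.9419.
t = e^3.9419 = 51.516.
T = 100·t = 5152 K → 5150 K to the nearest 50 K.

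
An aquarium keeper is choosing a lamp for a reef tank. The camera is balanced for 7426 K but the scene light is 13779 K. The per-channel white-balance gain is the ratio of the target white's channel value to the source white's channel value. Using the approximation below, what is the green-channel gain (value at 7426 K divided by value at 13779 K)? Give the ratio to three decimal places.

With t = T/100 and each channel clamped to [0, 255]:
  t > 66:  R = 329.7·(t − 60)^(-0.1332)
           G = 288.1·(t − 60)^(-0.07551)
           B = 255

At 13779 K (t = 137.79):
  G = 288.1·(137.79 − 60)^(-0.07551) = 288.1·77.79^(-0.07551) = 288.1·0.71981 = 207.377.
At 7426 K (t = 74.26):
  G = 288.1·(74.26 − 60)^(-0.07551) = 288.1·14.26^(-0.07551) = 288.1·0.81819 = 235.720.
Gain = 235.720 / 207.377 = 1.1367 → 1.137.

1.137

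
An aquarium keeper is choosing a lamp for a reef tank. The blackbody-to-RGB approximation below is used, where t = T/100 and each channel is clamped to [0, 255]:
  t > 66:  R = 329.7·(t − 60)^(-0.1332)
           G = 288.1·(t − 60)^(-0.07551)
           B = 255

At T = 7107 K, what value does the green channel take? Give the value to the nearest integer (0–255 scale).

240

t = 7107/100 = 71.07; the t > 66 branch applies.
G = 288.1·(71.07 − 60)^(-0.07551) = 288.1·11.07^(-0.07551) = 288.1·0.83398 = 240.270.
Rounded: 240.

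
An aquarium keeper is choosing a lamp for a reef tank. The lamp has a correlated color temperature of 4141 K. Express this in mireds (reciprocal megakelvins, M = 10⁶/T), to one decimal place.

M = 10⁶ / 4141 = 241.488 → 241.5 mireds.

241.5 mireds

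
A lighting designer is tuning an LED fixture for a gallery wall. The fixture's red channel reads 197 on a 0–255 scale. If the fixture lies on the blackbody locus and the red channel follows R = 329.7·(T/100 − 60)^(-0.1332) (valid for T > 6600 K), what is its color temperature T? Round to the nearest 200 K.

10800 K

(t − 60)^(-0.1332) = 197/329.7 = 0.59751.
t − 60 = 0.59751^(1/-0.1332) = 0.59751^(-7.508) = 47.761, so t = 107.761.
T = 100·t = 10776 K → 10800 K to the nearest 200 K.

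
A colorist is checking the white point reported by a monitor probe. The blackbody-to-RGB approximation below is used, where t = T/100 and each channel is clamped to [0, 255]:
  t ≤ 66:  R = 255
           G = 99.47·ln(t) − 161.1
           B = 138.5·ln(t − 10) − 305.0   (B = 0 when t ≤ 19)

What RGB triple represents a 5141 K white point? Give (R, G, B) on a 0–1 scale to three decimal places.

(1.000, 0.905, 0.826)

t = 5141/100 = 51.41; the t ≤ 66 branch applies.
R = 255 by definition for t ≤ 66.
G = 99.47·ln 51.41 − 161.1 = 99.47·3.9398 − 161.1 = 230.795.
B = 138.5·ln(51.41 − 10) − 305.0 = 138.5·ln 41.41 − 305.0 = 138.5·3.7235 − 305.0 = 210.708.
Dividing each by 255: (1.0000, 0.9051, 0.8263) → (1.000, 0.905, 0.826).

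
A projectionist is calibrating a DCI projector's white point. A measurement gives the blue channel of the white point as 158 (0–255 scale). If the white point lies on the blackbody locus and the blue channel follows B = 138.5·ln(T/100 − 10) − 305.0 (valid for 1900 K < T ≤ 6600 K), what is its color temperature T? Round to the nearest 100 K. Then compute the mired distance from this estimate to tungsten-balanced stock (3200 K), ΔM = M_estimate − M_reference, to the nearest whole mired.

-49 mireds

ln(t − 10) = (158 + 305.0) / 138.5 = 3.3430.
t − 10 = e^3.3430 = 28.303, so t = 38.303.
T = 100·t = 3830 K → 3800 K to the nearest 100 K.
M_estimate = 10⁶/3800 = 263.16; M_reference = 10⁶/3200 = 312.50.
ΔM = 263.16 − 312.50 = -49.34 → -49 mireds.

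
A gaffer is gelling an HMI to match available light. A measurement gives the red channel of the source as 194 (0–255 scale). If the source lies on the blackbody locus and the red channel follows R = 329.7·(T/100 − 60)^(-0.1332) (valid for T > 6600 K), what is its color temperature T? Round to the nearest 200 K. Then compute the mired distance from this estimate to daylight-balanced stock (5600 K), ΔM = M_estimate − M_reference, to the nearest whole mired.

(t − 60)^(-0.1332) = 194/329.7 = 0.58841.
t − 60 = 0.58841^(1/-0.1332) = 0.58841^(-7.508) = 53.593, so t = 113.593.
T = 100·t = 11359 K → 11400 K to the nearest 200 K.
M_estimate = 10⁶/11400 = 87.72; M_reference = 10⁶/5600 = 178.57.
ΔM = 87.72 − 178.57 = -90.85 → -91 mireds.

-91 mireds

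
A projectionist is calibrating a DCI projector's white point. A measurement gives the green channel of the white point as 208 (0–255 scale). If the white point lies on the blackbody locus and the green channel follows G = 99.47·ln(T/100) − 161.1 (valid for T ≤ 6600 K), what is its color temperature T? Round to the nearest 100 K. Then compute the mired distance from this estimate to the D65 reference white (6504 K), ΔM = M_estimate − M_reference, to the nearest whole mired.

ln t = (208 + 161.1) / 99.47 = 3.7107.
t = e^3.7107 = 40.881.
T = 100·t = 4088 K → 4100 K to the nearest 100 K.
M_estimate = 10⁶/4100 = 243.90; M_reference = 10⁶/6504 = 153.75.
ΔM = 243.90 − 153.75 = 90.15 → +90 mireds.

+90 mireds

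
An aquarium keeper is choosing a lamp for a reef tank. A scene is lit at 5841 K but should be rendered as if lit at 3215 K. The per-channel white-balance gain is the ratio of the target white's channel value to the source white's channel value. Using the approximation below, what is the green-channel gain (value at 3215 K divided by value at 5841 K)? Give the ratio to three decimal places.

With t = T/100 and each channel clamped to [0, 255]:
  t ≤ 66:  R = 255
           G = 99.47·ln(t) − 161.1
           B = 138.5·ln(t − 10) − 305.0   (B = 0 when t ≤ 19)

At 5841 K (t = 58.41):
  G = 99.47·ln 58.41 − 161.1 = 99.47·4.0675 − 161.1 = 243.493.
At 3215 K (t = 32.15):
  G = 99.47·ln 32.15 − 161.1 = 99.47·3.4704 − 161.1 = 184.102.
Gain = 184.102 / 243.493 = 0.7561 → 0.756.

0.756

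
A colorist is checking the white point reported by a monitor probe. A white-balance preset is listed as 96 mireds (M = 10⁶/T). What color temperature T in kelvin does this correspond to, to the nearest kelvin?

T = 10⁶ / 96 = 10416.67 K → 10417 K.

10417 K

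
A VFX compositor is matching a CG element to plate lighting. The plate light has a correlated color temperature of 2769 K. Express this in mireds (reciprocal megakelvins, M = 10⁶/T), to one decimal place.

361.1 mireds

M = 10⁶ / 2769 = 361.141 → 361.1 mireds.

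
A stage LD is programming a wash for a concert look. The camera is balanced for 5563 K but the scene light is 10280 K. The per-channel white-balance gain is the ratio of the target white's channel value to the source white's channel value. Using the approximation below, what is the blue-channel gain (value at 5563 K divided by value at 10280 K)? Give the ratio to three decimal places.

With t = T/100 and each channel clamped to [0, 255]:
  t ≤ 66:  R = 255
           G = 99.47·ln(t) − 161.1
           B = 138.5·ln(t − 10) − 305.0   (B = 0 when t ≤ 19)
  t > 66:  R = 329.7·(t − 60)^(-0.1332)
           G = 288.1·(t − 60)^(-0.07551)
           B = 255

0.879

At 10280 K (t = 102.8):
  B = 255 by definition for t > 66.
At 5563 K (t = 55.63):
  B = 138.5·ln(55.63 − 10) − 305.0 = 138.5·ln 45.63 − 305.0 = 138.5·3.8206 − 305.0 = 224.148.
Gain = 224.148 / 255.000 = 0.8790 → 0.879.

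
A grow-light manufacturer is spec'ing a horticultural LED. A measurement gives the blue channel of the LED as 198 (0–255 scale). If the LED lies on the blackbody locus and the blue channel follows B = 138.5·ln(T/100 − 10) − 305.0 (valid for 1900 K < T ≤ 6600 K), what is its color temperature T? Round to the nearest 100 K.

4800 K

ln(t − 10) = (198 + 305.0) / 138.5 = 3.6318.
t − 10 = e^3.6318 = 37.780, so t = 47.780.
T = 100·t = 4778 K → 4800 K to the nearest 100 K.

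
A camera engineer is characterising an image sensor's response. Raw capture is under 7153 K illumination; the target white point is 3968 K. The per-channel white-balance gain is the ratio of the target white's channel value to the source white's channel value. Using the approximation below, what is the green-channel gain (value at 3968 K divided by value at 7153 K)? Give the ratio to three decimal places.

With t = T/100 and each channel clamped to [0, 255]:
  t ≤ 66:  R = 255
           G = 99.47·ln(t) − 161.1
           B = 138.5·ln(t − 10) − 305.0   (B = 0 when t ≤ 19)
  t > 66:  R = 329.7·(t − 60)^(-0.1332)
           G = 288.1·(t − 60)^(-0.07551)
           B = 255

0.856

At 7153 K (t = 71.53):
  G = 288.1·(71.53 − 60)^(-0.07551) = 288.1·11.53^(-0.07551) = 288.1·0.83142 = 239.533.
At 3968 K (t = 39.68):
  G = 99.47·ln 39.68 − 161.1 = 99.47·3.6808 − 161.1 = 205.034.
Gain = 205.034 / 239.533 = 0.8560 → 0.856.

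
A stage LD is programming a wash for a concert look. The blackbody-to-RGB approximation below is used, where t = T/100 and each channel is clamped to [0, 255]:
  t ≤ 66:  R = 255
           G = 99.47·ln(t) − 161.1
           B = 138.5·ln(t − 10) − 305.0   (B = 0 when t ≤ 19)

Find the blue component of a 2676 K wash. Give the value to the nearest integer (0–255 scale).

85

t = 2676/100 = 26.76; the t ≤ 66 branch applies.
B = 138.5·ln(26.76 − 10) − 305.0 = 138.5·ln 16.76 − 305.0 = 138.5·2.8190 − 305.0 = 85.431.
Rounded: 85.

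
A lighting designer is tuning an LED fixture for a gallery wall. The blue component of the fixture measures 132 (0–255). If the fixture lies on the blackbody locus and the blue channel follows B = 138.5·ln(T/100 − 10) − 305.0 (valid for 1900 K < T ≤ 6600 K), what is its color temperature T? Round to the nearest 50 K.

3350 K

ln(t − 10) = (132 + 305.0) / 138.5 = 3.1552.
t − 10 = e^3.1552 = 23.459, so t = 33.459.
T = 100·t = 3346 K → 3350 K to the nearest 50 K.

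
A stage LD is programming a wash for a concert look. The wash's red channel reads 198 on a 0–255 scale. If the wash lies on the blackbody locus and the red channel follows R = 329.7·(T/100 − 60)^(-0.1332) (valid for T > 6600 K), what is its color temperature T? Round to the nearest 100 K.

(t − 60)^(-0.1332) = 198/329.7 = 0.60055.
t − 60 = 0.60055^(1/-0.1332) = 0.60055^(-7.508) = 45.980, so t = 105.980.
T = 100·t = 10598 K → 10600 K to the nearest 100 K.

10600 K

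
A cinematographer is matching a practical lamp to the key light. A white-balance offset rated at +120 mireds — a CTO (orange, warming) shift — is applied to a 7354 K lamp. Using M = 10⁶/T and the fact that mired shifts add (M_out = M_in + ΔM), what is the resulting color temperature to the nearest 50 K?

3900 K

M_in = 10⁶/7354 = 135.98 mireds.
M_out = 135.98 + (+120) = 255.98 mireds.
T_out = 10⁶/255.98 = 3906.5 K → 3900 K.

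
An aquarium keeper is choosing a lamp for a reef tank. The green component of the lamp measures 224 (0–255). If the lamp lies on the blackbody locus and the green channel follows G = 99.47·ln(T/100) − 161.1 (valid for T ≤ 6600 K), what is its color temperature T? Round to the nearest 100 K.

4800 K

ln t = (224 + 161.1) / 99.47 = 3.8715.
t = e^3.8715 = 48.015.
T = 100·t = 4802 K → 4800 K to the nearest 100 K.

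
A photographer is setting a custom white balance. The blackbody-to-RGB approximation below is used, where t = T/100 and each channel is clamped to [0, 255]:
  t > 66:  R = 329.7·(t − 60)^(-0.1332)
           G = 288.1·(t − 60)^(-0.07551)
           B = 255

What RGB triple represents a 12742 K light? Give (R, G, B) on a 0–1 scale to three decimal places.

(0.738, 0.822, 1.000)

t = 12742/100 = 127.42; the t > 66 branch applies.
R = 329.7·(127.42 − 60)^(-0.1332) = 329.7·67.42^(-0.1332) = 329.7·0.57070 = 188.159.
G = 288.1·(127.42 − 60)^(-0.07551) = 288.1·67.42^(-0.07551) = 288.1·0.72763 = 209.629.
B = 255 by definition for t > 66.
Dividing each by 255: (0.7379, 0.8221, 1.0000) → (0.738, 0.822, 1.000).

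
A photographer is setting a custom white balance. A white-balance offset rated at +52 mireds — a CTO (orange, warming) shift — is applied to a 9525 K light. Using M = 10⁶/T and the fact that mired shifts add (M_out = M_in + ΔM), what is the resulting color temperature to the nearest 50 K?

M_in = 10⁶/9525 = 104.99 mireds.
M_out = 104.99 + (+52) = 156.99 mireds.
T_out = 10⁶/156.99 = 6370.0 K → 6350 K.

6350 K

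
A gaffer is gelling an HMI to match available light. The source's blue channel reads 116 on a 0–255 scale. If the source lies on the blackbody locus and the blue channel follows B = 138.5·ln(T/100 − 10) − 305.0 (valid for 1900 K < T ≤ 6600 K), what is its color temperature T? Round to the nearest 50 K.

3100 K

ln(t − 10) = (116 + 305.0) / 138.5 = 3.0397.
t − 10 = e^3.0397 = 20.899, so t = 30.899.
T = 100·t = 3090 K → 3100 K to the nearest 50 K.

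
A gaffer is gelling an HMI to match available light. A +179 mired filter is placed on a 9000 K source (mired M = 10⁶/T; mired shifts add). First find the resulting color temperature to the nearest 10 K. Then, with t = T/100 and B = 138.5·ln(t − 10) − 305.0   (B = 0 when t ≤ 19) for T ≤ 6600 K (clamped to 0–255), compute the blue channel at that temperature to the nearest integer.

M_in = 10⁶/9000 = 111.11; M_out = 111.11 + (+179) = 290.11.
T_out = 10⁶/290.11 = 3447.0 K → 3450 K; t = 34.5.
B = 138.5·ln(34.5 − 10) − 305.0 = 138.5·ln 24.5 − 305.0 = 138.5·3.1987 − 305.0 = 138.016.
Rounded: 138.

138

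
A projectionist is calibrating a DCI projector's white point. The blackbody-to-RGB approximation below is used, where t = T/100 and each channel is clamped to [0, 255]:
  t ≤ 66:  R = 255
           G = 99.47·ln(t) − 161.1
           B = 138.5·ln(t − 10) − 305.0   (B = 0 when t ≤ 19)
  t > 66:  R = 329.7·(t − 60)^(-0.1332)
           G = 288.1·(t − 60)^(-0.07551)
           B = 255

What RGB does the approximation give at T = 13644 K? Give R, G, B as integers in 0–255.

R=185, G=208, B=255

t = 13644/100 = 136.44; the t > 66 branch applies.
R = 329.7·(136.44 − 60)^(-0.1332) = 329.7·76.44^(-0.1332) = 329.7·0.56123 = 185.038.
G = 288.1·(136.44 − 60)^(-0.07551) = 288.1·76.44^(-0.07551) = 288.1·0.72076 = 207.651.
B = 255 by definition for t > 66.
Rounded: (185, 208, 255).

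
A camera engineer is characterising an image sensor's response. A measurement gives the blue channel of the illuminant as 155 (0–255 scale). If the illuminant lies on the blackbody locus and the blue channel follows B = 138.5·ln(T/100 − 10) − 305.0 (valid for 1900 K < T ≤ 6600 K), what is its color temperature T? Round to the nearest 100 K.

3800 K

ln(t − 10) = (155 + 305.0) / 138.5 = 3.3213.
t − 10 = e^3.3213 = 27.696, so t = 37.696.
T = 100·t = 3770 K → 3800 K to the nearest 100 K.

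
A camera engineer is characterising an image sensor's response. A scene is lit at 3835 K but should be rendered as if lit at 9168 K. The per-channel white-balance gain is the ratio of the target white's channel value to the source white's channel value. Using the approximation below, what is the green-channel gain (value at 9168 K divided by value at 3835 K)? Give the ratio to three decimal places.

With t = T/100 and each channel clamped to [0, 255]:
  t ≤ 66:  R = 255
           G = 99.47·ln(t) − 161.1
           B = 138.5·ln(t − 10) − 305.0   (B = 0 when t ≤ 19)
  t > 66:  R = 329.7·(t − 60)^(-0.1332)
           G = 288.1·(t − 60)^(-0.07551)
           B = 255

At 3835 K (t = 38.35):
  G = 99.47·ln 38.35 − 161.1 = 99.47·3.6468 − 161.1 = 201.643.
At 9168 K (t = 91.68):
  G = 288.1·(91.68 − 60)^(-0.07551) = 288.1·31.68^(-0.07551) = 288.1·0.77033 = 221.932.
Gain = 221.932 / 201.643 = 1.1006 → 1.101.

1.101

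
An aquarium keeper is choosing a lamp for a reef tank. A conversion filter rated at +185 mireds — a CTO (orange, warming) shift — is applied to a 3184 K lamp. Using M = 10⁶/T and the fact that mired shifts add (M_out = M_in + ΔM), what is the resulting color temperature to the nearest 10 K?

2000 K

M_in = 10⁶/3184 = 314.07 mireds.
M_out = 314.07 + (+185) = 499.07 mireds.
T_out = 10⁶/499.07 = 2003.7 K → 2000 K.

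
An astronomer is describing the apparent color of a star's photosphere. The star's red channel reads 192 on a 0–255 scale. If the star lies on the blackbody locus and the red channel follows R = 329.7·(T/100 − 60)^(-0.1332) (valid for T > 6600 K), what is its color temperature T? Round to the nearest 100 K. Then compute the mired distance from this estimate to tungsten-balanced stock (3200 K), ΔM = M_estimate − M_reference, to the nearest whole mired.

(t − 60)^(-0.1332) = 192/329.7 = 0.58235.
t − 60 = 0.58235^(1/-0.1332) = 0.58235^(-7.508) = 57.929, so t = 117.929.
T = 100·t = 11793 K → 11800 K to the nearest 100 K.
M_estimate = 10⁶/11800 = 84.75; M_reference = 10⁶/3200 = 312.50.
ΔM = 84.75 − 312.50 = -227.75 → -228 mireds.

-228 mireds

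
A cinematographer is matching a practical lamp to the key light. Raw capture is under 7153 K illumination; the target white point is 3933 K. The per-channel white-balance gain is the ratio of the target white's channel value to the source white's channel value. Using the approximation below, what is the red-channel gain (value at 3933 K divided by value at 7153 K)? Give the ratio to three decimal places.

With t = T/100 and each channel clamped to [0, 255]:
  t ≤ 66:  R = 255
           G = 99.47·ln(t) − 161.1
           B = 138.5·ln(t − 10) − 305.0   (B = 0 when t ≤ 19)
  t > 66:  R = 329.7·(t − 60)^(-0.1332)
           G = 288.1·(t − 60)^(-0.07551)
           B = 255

1.071

At 7153 K (t = 71.53):
  R = 329.7·(71.53 − 60)^(-0.1332) = 329.7·11.53^(-0.1332) = 329.7·0.72205 = 238.058.
At 3933 K (t = 39.33):
  R = 255 by definition for t ≤ 66.
Gain = 255.000 / 238.058 = 1.0712 → 1.071.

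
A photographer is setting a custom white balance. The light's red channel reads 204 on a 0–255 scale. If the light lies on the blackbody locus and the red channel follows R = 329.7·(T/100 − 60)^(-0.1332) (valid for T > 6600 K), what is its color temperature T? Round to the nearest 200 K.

9600 K

(t − 60)^(-0.1332) = 204/329.7 = 0.61874.
t − 60 = 0.61874^(1/-0.1332) = 0.61874^(-7.508) = 36.748, so t = 96.748.
T = 100·t = 9675 K → 9600 K to the nearest 200 K.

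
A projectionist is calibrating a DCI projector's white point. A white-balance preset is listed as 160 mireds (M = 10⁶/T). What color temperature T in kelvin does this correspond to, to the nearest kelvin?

6250 K

T = 10⁶ / 160 = 6250.00 K → 6250 K.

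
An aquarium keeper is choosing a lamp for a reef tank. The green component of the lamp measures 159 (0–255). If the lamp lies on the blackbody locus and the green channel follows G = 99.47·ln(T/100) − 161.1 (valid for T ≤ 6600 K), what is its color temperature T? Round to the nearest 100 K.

2500 K

ln t = (159 + 161.1) / 99.47 = 3.2181.
t = e^3.2181 = 24.980.
T = 100·t = 2498 K → 2500 K to the nearest 100 K.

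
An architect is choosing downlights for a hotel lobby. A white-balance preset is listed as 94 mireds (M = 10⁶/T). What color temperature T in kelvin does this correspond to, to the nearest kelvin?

T = 10⁶ / 94 = 10638.30 K → 10638 K.

10638 K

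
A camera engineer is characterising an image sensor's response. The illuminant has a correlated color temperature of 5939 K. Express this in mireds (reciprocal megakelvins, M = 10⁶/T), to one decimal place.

M = 10⁶ / 5939 = 168.379 → 168.4 mireds.

168.4 mireds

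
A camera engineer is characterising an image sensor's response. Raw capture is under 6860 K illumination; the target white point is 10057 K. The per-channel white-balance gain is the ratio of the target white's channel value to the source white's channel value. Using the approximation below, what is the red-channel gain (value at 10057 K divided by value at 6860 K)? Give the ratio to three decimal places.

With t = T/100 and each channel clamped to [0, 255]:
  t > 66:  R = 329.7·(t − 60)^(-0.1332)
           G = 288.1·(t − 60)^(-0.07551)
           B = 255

0.813

At 6860 K (t = 68.6):
  R = 329.7·(68.6 − 60)^(-0.1332) = 329.7·8.6^(-0.1332) = 329.7·0.75080 = 247.539.
At 10057 K (t = 100.57):
  R = 329.7·(100.57 − 60)^(-0.1332) = 329.7·40.57^(-0.1332) = 329.7·0.61064 = 201.329.
Gain = 201.329 / 247.539 = 0.8133 → 0.813.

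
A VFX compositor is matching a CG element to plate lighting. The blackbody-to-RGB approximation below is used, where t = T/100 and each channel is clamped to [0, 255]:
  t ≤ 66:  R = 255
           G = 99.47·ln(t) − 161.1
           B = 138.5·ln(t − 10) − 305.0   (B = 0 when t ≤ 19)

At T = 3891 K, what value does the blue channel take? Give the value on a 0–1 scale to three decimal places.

0.631

t = 3891/100 = 38.91; the t ≤ 66 branch applies.
B = 138.5·ln(38.91 − 10) − 305.0 = 138.5·ln 28.91 − 305.0 = 138.5·3.3642 − 305.0 = 160.940.
On a 0–1 scale: 160.940/255 = 0.6311 → 0.631.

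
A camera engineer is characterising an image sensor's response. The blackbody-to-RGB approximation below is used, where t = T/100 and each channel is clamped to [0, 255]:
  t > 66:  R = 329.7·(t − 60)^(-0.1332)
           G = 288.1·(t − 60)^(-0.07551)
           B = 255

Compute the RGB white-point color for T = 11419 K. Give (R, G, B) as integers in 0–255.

t = 11419/100 = 114.19; the t > 66 branch applies.
R = 329.7·(114.19 − 60)^(-0.1332) = 329.7·54.19^(-0.1332) = 329.7·0.58755 = 193.714.
G = 288.1·(114.19 − 60)^(-0.07551) = 288.1·54.19^(-0.07551) = 288.1·0.73973 = 213.115.
B = 255 by definition for t > 66.
Rounded: (194, 213, 255).

(194, 213, 255)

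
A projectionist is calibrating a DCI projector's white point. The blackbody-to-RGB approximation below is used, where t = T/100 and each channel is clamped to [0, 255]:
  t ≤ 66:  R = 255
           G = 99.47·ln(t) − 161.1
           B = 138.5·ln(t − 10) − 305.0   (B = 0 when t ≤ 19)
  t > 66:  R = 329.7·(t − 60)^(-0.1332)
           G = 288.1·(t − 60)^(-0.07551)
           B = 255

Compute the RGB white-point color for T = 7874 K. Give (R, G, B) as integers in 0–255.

(223, 231, 255)

t = 7874/100 = 78.74; the t > 66 branch applies.
R = 329.7·(78.74 − 60)^(-0.1332) = 329.7·18.74^(-0.1332) = 329.7·0.67681 = 223.144.
G = 288.1·(78.74 − 60)^(-0.07551) = 288.1·18.74^(-0.07551) = 288.1·0.80148 = 230.907.
B = 255 by definition for t > 66.
Rounded: (223, 231, 255).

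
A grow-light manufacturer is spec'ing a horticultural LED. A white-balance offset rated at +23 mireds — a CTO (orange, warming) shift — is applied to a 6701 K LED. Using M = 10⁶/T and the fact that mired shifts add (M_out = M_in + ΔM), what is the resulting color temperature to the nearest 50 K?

5800 K

M_in = 10⁶/6701 = 149.23 mireds.
M_out = 149.23 + (+23) = 172.23 mireds.
T_out = 10⁶/172.23 = 5806.1 K → 5800 K.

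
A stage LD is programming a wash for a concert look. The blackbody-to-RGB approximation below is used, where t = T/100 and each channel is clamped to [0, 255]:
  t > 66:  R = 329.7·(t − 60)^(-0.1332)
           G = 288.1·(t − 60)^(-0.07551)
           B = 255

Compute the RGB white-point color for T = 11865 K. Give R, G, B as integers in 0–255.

R=192, G=212, B=255

t = 11865/100 = 118.65; the t > 66 branch applies.
R = 329.7·(118.65 − 60)^(-0.1332) = 329.7·58.65^(-0.1332) = 329.7·0.58139 = 191.684.
G = 288.1·(118.65 − 60)^(-0.07551) = 288.1·58.65^(-0.07551) = 288.1·0.73532 = 211.847.
B = 255 by definition for t > 66.
Rounded: (192, 212, 255).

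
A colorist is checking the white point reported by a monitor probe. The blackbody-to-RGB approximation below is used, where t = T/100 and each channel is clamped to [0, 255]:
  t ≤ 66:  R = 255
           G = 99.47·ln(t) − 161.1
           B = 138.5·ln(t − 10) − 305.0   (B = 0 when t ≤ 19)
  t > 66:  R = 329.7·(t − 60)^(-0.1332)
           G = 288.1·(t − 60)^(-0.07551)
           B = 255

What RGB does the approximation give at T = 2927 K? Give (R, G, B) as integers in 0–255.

(255, 175, 105)

t = 2927/100 = 29.27; the t ≤ 66 branch applies.
R = 255 by definition for t ≤ 66.
G = 99.47·ln 29.27 − 161.1 = 99.47·3.3766 − 161.1 = 174.767.
B = 138.5·ln(29.27 − 10) − 305.0 = 138.5·ln 19.27 − 305.0 = 138.5·2.9585 − 305.0 = 104.759.
Rounded: (255, 175, 105).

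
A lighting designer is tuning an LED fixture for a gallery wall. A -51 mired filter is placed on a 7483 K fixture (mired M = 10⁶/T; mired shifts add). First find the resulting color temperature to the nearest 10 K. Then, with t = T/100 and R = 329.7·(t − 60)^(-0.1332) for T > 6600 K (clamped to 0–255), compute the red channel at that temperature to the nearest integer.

191

M_in = 10⁶/7483 = 133.64; M_out = 133.64 + (-51) = 82.64.
T_out = 10⁶/82.64 = 12101.2 K → 12100 K; t = 121.
R = 329.7·(121 − 60)^(-0.1332) = 329.7·61^(-0.1332) = 329.7·0.57835 = 190.683.
Rounded: 191.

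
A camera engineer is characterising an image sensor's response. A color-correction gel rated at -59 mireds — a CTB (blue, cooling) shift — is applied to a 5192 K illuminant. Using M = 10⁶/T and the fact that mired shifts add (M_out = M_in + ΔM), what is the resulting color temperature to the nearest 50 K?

7500 K

M_in = 10⁶/5192 = 192.60 mireds.
M_out = 192.60 + (-59) = 133.60 mireds.
T_out = 10⁶/133.60 = 7484.8 K → 7500 K.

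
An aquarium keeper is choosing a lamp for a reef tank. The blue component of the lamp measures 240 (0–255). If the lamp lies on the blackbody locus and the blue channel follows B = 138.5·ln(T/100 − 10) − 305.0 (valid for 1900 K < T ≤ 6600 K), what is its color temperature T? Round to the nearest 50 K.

ln(t − 10) = (240 + 305.0) / 138.5 = 3.9350.
t − 10 = e^3.9350 = 51.163, so t = 61.163.
T = 100·t = 6116 K → 6100 K to the nearest 50 K.

6100 K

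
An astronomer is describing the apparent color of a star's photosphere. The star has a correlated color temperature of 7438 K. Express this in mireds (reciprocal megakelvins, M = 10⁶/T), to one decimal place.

134.4 mireds

M = 10⁶ / 7438 = 134.445 → 134.4 mireds.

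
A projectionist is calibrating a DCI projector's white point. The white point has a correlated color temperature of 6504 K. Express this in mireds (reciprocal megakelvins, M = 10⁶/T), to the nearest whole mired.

M = 10⁶ / 6504 = 153.752 → 154 mireds.

154 mireds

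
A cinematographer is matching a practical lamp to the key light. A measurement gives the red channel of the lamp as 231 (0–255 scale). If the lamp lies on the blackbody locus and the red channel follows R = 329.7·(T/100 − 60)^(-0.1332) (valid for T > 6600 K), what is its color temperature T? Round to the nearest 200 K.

(t − 60)^(-0.1332) = 231/329.7 = 0.70064.
t − 60 = 0.70064^(1/-0.1332) = 0.70064^(-7.508) = 14.453, so t = 74.453.
T = 100·t = 7445 K → 7400 K to the nearest 200 K.

7400 K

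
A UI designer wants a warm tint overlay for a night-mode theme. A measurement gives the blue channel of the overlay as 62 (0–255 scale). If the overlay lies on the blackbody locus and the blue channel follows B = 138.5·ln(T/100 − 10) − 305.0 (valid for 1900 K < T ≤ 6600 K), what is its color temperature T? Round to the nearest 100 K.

ln(t − 10) = (62 + 305.0) / 138.5 = 2.6498.
t − 10 = e^2.6498 = 14.151, so t = 24.151.
T = 100·t = 2415 K → 2400 K to the nearest 100 K.

2400 K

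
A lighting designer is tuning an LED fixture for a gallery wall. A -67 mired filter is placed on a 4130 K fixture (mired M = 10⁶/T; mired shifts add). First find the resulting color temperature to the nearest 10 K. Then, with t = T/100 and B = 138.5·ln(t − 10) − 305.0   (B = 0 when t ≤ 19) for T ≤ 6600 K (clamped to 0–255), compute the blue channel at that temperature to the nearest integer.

M_in = 10⁶/4130 = 242.13; M_out = 242.13 + (-67) = 175.13.
T_out = 10⁶/175.13 = 5710.0 K → 5710 K; t = 57.1.
B = 138.5·ln(57.1 − 10) − 305.0 = 138.5·ln 47.1 − 305.0 = 138.5·3.8523 − 305.0 = 228.540.
Rounded: 229.

229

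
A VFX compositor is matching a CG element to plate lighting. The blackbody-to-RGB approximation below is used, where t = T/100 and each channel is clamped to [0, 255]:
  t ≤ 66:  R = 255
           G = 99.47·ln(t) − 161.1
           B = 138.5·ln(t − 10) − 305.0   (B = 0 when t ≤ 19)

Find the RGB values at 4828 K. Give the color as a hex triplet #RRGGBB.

#FFE1C8

t = 4828/100 = 48.28; the t ≤ 66 branch applies.
R = 255 by definition for t ≤ 66.
G = 99.47·ln 48.28 − 161.1 = 99.47·3.8770 − 161.1 = 224.547.
B = 138.5·ln(48.28 − 10) − 305.0 = 138.5·ln 38.28 − 305.0 = 138.5·3.6449 − 305.0 = 199.822.
Rounded: (255, 225, 200).
In hex: #FFE1C8.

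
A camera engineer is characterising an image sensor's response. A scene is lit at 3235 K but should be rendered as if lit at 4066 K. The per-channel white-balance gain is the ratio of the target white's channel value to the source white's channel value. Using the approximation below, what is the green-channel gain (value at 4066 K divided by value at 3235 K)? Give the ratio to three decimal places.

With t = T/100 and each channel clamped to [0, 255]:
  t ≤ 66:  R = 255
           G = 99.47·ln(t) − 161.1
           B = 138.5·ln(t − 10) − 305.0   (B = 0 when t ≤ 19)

1.123

At 3235 K (t = 32.35):
  G = 99.47·ln 32.35 − 161.1 = 99.47·3.4766 − 161.1 = 184.719.
At 4066 K (t = 40.66):
  G = 99.47·ln 40.66 − 161.1 = 99.47·3.7052 − 161.1 = 207.461.
Gain = 207.461 / 184.719 = 1.1231 → 1.123.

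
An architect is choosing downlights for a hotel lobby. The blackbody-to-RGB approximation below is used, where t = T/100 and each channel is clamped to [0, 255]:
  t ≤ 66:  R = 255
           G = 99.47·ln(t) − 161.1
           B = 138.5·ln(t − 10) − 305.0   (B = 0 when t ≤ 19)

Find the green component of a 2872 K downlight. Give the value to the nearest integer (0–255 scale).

173

t = 2872/100 = 28.72; the t ≤ 66 branch applies.
G = 99.47·ln 28.72 − 161.1 = 99.47·3.3576 − 161.1 = 172.880.
Rounded: 173.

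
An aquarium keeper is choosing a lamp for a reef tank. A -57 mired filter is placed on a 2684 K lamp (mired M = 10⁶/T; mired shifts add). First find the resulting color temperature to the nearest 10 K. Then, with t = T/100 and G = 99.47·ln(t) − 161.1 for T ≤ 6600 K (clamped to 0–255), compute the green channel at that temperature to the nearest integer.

M_in = 10⁶/2684 = 372.58; M_out = 372.58 + (-57) = 315.58.
T_out = 10⁶/315.58 = 3168.8 K → 3170 K; t = 31.7.
G = 99.47·ln 31.7 − 161.1 = 99.47·3.4563 − 161.1 = 182.700.
Rounded: 183.

183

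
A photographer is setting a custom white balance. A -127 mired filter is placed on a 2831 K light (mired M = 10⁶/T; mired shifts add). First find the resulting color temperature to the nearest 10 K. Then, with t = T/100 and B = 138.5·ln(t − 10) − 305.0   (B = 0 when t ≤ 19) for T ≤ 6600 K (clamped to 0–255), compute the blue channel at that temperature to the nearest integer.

M_in = 10⁶/2831 = 353.23; M_out = 353.23 + (-127) = 226.23.
T_out = 10⁶/226.23 = 4420.2 K → 4420 K; t = 44.2.
B = 138.5·ln(44.2 − 10) − 305.0 = 138.5·ln 34.2 − 305.0 = 138.5·3.5322 − 305.0 = 184.213.
Rounded: 184.

184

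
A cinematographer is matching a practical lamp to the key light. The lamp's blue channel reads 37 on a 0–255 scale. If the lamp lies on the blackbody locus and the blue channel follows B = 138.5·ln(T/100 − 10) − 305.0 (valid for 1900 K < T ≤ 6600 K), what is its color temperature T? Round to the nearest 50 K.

2200 K

ln(t − 10) = (37 + 305.0) / 138.5 = 2.4693.
t − 10 = e^2.4693 = 11.814, so t = 21.814.
T = 100·t = 2181 K → 2200 K to the nearest 50 K.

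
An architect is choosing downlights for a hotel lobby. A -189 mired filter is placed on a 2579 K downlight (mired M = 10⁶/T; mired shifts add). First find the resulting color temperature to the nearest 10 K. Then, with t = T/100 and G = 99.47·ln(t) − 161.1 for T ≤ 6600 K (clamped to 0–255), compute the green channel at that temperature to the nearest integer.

M_in = 10⁶/2579 = 387.75; M_out = 387.75 + (-189) = 198.75.
T_out = 10⁶/198.75 = 5031.5 K → 5030 K; t = 50.3.
G = 99.47·ln 50.3 − 161.1 = 99.47·3.9180 − 161.1 = 228.624.
Rounded: 229.

229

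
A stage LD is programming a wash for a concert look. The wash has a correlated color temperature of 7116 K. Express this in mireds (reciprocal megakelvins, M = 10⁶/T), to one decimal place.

140.5 mireds

M = 10⁶ / 7116 = 140.528 → 140.5 mireds.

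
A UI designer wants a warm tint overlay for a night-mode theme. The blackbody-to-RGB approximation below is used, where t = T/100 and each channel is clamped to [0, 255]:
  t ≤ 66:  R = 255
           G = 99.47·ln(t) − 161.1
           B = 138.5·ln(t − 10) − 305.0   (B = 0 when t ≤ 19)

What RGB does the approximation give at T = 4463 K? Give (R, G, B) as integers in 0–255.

(255, 217, 186)

t = 4463/100 = 44.63; the t ≤ 66 branch applies.
R = 255 by definition for t ≤ 66.
G = 99.47·ln 44.63 − 161.1 = 99.47·3.7984 − 161.1 = 216.727.
B = 138.5·ln(44.63 − 10) − 305.0 = 138.5·ln 34.63 − 305.0 = 138.5·3.5447 − 305.0 = 185.944.
Rounded: (255, 217, 186).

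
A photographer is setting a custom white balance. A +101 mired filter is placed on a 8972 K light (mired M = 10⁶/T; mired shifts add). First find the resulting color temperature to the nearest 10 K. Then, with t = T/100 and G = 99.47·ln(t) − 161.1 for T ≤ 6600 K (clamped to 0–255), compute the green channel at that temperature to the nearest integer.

222

M_in = 10⁶/8972 = 111.46; M_out = 111.46 + (+101) = 212.46.
T_out = 10⁶/212.46 = 4706.8 K → 4710 K; t = 47.1.
G = 99.47·ln 47.1 − 161.1 = 99.47·3.8523 − 161.1 = 222.086.
Rounded: 222.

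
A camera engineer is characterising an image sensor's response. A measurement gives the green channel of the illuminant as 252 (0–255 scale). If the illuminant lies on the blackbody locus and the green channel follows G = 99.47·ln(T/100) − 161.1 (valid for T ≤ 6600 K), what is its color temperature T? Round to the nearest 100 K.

ln t = (252 + 161.1) / 99.47 = 4.1530.
t = e^4.1530 = 63.625.
T = 100·t = 6363 K → 6400 K to the nearest 100 K.

6400 K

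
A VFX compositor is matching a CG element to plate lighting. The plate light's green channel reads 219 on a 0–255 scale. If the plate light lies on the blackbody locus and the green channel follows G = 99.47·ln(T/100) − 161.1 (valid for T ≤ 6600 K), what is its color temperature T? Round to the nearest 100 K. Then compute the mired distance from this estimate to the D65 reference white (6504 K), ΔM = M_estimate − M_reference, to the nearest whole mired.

ln t = (219 + 161.1) / 99.47 = 3.8213.
t = e^3.8213 = 45.661.
T = 100·t = 4566 K → 4600 K to the nearest 100 K.
M_estimate = 10⁶/4600 = 217.39; M_reference = 10⁶/6504 = 153.75.
ΔM = 217.39 − 153.75 = 63.64 → +64 mireds.

+64 mireds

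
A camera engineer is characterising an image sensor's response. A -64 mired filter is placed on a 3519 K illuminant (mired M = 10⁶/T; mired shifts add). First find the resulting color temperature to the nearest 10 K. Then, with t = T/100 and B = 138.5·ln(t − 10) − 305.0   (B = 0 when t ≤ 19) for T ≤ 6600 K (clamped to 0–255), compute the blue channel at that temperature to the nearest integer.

M_in = 10⁶/3519 = 284.17; M_out = 284.17 + (-64) = 220.17.
T_out = 10⁶/220.17 = 4541.9 K → 4540 K; t = 45.4.
B = 138.5·ln(45.4 − 10) − 305.0 = 138.5·ln 35.4 − 305.0 = 138.5·3.5667 − 305.0 = 188.990.
Rounded: 189.

189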